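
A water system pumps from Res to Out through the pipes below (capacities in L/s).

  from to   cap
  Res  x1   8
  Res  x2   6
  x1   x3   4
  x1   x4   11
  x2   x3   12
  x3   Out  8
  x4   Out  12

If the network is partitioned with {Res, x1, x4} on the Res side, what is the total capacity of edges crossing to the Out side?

Edges leaving {Res, x1, x4}: Res→x2 (6), x1→x3 (4), x4→Out (12).
Cut capacity = 6 + 4 + 12 = 22.

22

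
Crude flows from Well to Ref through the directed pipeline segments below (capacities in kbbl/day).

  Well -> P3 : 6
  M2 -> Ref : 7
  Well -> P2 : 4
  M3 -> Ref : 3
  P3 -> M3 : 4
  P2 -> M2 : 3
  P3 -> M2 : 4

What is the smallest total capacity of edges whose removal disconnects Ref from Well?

9

Augment Well→P2→M2→Ref: bottleneck 3, flow now 3.
Augment Well→P3→M3→Ref: bottleneck 3, flow now 6.
Augment Well→P3→M2→Ref: bottleneck 3, flow now 9.
No augmenting path remains; maximum flow = 9.
By max-flow min-cut, the minimum cut capacity equals the max flow.
In the residual graph, reachable from Well: {Well, P2}.
Min-cut edges: Well→P3 (6), P2→M2 (3); capacity 6 + 3 = 9.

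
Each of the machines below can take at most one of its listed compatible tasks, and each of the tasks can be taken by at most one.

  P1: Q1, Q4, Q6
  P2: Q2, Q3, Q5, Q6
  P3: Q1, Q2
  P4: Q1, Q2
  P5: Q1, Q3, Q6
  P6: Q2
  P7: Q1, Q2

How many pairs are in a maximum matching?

5

Unit-capacity flow: source→left, listed edges, right→sink; max matching = max flow.
Augmenting path P1→Q1 (+1); matched 1.
Augmenting path P2→Q2 (+1); matched 2.
Augmenting path P5→Q3 (+1); matched 3.
Augmenting path P3→Q1→P1→Q4 (+1); matched 4.
Augmenting path P4→Q2→P2→Q5 (+1); matched 5.
No augmenting path remains; maximum matching = 5.
König certificate: {P1, P2, P5, Q1, Q2} is a vertex cover of size 5 (every listed pair touches it), so no matching can be larger.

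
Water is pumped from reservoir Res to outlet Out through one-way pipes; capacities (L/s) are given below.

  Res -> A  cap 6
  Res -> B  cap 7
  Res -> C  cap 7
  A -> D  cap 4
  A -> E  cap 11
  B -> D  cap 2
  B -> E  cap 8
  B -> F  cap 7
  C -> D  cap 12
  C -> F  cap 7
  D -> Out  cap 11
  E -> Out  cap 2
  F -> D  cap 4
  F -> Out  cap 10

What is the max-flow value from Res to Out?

Augment Res→A→D→Out: bottleneck 4, flow now 4.
Augment Res→A→E→Out: bottleneck 2, flow now 6.
Augment Res→B→D→Out: bottleneck 2, flow now 8.
Augment Res→B→F→Out: bottleneck 5, flow now 13.
Augment Res→C→D→Out: bottleneck 5, flow now 18.
Augment Res→C→F→Out: bottleneck 2, flow now 20.
No augmenting path remains; maximum flow = 20.
In the residual graph, reachable from Res: {Res}.
Min-cut edges: Res→A (6), Res→B (7), Res→C (7); capacity 6 + 7 + 7 = 20.
This cut is saturated, so no flow can exceed 20.

20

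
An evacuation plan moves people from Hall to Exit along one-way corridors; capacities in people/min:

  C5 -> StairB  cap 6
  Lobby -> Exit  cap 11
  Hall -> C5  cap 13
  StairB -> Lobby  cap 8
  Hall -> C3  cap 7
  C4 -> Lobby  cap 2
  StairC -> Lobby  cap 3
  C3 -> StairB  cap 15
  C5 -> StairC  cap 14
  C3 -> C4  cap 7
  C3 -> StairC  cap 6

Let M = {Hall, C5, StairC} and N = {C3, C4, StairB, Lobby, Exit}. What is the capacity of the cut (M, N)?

16

Edges leaving {Hall, C5, StairC}: Hall→C3 (7), C5→StairB (6), StairC→Lobby (3).
Cut capacity = 7 + 6 + 3 = 16.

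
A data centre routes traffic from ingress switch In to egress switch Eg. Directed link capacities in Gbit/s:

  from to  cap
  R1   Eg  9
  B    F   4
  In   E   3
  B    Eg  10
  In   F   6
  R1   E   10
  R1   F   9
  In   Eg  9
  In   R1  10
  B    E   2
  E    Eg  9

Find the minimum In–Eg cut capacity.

Augment In→Eg: bottleneck 9, flow now 9.
Augment In→R1→Eg: bottleneck 9, flow now 18.
Augment In→E→Eg: bottleneck 3, flow now 21.
Augment In→R1→E→Eg: bottleneck 1, flow now 22.
No augmenting path remains; maximum flow = 22.
By max-flow min-cut, the minimum cut capacity equals the max flow.
In the residual graph, reachable from In: {In, F}.
Min-cut edges: In→R1 (10), In→E (3), In→Eg (9); capacity 10 + 3 + 9 = 22.

22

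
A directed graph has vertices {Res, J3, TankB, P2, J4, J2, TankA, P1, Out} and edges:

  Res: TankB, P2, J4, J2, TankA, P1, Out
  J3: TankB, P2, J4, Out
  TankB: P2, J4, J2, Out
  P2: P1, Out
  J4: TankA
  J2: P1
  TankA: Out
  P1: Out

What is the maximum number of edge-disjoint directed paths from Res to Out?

5

Assign every edge capacity 1; by Menger, the answer equals the max flow.
Path Res→Out (+1); total 1.
Path Res→TankB→Out (+1); total 2.
Path Res→P2→Out (+1); total 3.
Path Res→TankA→Out (+1); total 4.
Path Res→P1→Out (+1); total 5.
No residual Res→Out path; max flow = 5.
Certifying cut of size 5: {P1→Out, Res→Out, Res→P2, Res→TankB, TankA→Out}.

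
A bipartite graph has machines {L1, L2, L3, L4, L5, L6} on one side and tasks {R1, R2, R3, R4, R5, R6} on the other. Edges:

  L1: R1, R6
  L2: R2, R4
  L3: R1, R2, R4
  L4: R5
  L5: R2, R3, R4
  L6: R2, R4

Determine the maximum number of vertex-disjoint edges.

Unit-capacity flow: source→left, listed edges, right→sink; max matching = max flow.
Augmenting path L1→R1 (+1); matched 1.
Augmenting path L2→R2 (+1); matched 2.
Augmenting path L3→R4 (+1); matched 3.
Augmenting path L4→R5 (+1); matched 4.
Augmenting path L5→R3 (+1); matched 5.
Augmenting path L6→R4→L3→R1→L1→R6 (+1); matched 6.
No augmenting path remains; maximum matching = 6.
König certificate: {L1, L2, L3, L4, L5, L6} is a vertex cover of size 6 (every listed pair touches it), so no matching can be larger.

6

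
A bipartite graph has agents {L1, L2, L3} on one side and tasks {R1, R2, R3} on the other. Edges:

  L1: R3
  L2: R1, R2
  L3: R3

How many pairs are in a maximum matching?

2

Unit-capacity flow: source→left, listed edges, right→sink; max matching = max flow.
Augmenting path L1→R3 (+1); matched 1.
Augmenting path L2→R1 (+1); matched 2.
No augmenting path remains; maximum matching = 2.
König certificate: {L2, R3} is a vertex cover of size 2 (every listed pair touches it), so no matching can be larger.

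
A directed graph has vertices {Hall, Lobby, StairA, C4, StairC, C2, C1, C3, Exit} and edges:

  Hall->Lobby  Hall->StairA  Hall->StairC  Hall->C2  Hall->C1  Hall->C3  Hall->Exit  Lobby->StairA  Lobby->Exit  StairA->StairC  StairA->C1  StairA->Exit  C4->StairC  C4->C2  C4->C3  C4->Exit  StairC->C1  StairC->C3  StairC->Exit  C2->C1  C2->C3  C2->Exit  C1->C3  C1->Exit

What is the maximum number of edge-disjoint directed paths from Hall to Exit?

6

Assign every edge capacity 1; by Menger, the answer equals the max flow.
Path Hall→Exit (+1); total 1.
Path Hall→Lobby→Exit (+1); total 2.
Path Hall→StairA→Exit (+1); total 3.
Path Hall→StairC→Exit (+1); total 4.
Path Hall→C2→Exit (+1); total 5.
Path Hall→C1→Exit (+1); total 6.
No residual Hall→Exit path; max flow = 6.
Certifying cut of size 6: {Hall→C1, Hall→C2, Hall→Exit, Hall→Lobby, Hall→StairA, Hall→StairC}.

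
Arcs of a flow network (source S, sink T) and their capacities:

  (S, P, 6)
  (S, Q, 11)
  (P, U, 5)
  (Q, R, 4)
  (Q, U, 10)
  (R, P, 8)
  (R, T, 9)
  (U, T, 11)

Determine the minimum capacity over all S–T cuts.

15

Augment S→P→U→T: bottleneck 5, flow now 5.
Augment S→Q→R→T: bottleneck 4, flow now 9.
Augment S→Q→U→T: bottleneck 6, flow now 15.
No augmenting path remains; maximum flow = 15.
By max-flow min-cut, the minimum cut capacity equals the max flow.
In the residual graph, reachable from S: {S, P, Q, U}.
Min-cut edges: Q→R (4), U→T (11); capacity 4 + 11 = 15.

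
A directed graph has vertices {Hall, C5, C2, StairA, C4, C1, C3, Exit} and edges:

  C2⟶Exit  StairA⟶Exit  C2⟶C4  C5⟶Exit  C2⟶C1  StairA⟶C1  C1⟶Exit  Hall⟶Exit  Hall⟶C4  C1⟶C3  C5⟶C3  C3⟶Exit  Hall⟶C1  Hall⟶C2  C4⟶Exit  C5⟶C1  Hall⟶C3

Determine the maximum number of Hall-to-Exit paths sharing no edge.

Assign every edge capacity 1; by Menger, the answer equals the max flow.
Path Hall→Exit (+1); total 1.
Path Hall→C2→Exit (+1); total 2.
Path Hall→C4→Exit (+1); total 3.
Path Hall→C1→Exit (+1); total 4.
Path Hall→C3→Exit (+1); total 5.
No residual Hall→Exit path; max flow = 5.
Certifying cut of size 5: {Hall→C1, Hall→C2, Hall→C3, Hall→C4, Hall→Exit}.

5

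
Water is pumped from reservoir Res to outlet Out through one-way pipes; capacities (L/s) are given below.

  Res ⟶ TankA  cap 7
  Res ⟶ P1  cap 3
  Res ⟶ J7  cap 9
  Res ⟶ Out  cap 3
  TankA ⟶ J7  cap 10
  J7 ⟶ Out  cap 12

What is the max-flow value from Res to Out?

15

Augment Res→Out: bottleneck 3, flow now 3.
Augment Res→J7→Out: bottleneck 9, flow now 12.
Augment Res→TankA→J7→Out: bottleneck 3, flow now 15.
No augmenting path remains; maximum flow = 15.
In the residual graph, reachable from Res: {Res, TankA, P1, J7}.
Min-cut edges: Res→Out (3), J7→Out (12); capacity 3 + 12 = 15.
This cut is saturated, so no flow can exceed 15.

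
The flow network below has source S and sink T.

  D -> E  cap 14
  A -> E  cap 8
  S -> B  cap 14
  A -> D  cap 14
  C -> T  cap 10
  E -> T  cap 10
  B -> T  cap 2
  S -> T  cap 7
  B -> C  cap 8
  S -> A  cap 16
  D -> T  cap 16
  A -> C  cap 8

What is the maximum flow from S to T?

Augment S→T: bottleneck 7, flow now 7.
Augment S→B→T: bottleneck 2, flow now 9.
Augment S→A→C→T: bottleneck 8, flow now 17.
Augment S→A→D→T: bottleneck 8, flow now 25.
Augment S→B→C→T: bottleneck 2, flow now 27.
Augment S→B→C→A→D→T: bottleneck 6, flow now 33. (uses reverse residual edge)
No augmenting path remains; maximum flow = 33.
In the residual graph, reachable from S: {S, B}.
Min-cut edges: S→A (16), S→T (7), B→C (8), B→T (2); capacity 16 + 7 + 8 + 2 = 33.
This cut is saturated, so no flow can exceed 33.

33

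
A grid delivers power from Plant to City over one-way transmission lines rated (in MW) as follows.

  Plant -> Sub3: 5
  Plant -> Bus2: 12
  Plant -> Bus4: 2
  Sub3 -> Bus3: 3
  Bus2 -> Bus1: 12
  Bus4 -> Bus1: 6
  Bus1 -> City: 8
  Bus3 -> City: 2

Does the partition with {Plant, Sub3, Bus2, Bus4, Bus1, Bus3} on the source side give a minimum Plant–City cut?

Yes — it is a minimum cut (capacity 10).

Given cut capacity: 8 + 2 = 10.
Augment Plant→Sub3→Bus3→City: bottleneck 2, flow now 2.
Augment Plant→Bus2→Bus1→City: bottleneck 8, flow now 10.
No augmenting path remains; maximum flow = 10.
Cut capacity 10 equals the max flow, so it is a minimum cut.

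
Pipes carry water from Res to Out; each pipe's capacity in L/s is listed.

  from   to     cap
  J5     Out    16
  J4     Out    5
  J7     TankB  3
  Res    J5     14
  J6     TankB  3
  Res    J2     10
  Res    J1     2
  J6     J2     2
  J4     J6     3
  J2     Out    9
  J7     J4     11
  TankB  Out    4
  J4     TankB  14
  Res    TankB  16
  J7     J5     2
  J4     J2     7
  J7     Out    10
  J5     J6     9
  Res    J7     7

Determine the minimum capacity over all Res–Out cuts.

34

Augment Res→J5→Out: bottleneck 14, flow now 14.
Augment Res→J7→Out: bottleneck 7, flow now 21.
Augment Res→J2→Out: bottleneck 9, flow now 30.
Augment Res→TankB→Out: bottleneck 4, flow now 34.
No augmenting path remains; maximum flow = 34.
By max-flow min-cut, the minimum cut capacity equals the max flow.
In the residual graph, reachable from Res: {Res, J1, J2, TankB}.
Min-cut edges: Res→J5 (14), Res→J7 (7), J2→Out (9), TankB→Out (4); capacity 14 + 7 + 9 + 4 = 34.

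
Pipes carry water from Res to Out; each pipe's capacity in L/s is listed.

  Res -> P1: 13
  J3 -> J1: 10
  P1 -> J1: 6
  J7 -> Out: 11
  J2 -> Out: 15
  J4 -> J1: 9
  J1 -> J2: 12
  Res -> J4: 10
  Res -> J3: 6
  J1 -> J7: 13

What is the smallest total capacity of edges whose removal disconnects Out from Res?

Augment Res→J4→J1→J2→Out: bottleneck 9, flow now 9.
Augment Res→P1→J1→J2→Out: bottleneck 3, flow now 12.
Augment Res→P1→J1→J7→Out: bottleneck 3, flow now 15.
Augment Res→J3→J1→J7→Out: bottleneck 6, flow now 21.
No augmenting path remains; maximum flow = 21.
By max-flow min-cut, the minimum cut capacity equals the max flow.
In the residual graph, reachable from Res: {Res, J4, P1}.
Min-cut edges: Res→J3 (6), J4→J1 (9), P1→J1 (6); capacity 6 + 9 + 6 = 21.

21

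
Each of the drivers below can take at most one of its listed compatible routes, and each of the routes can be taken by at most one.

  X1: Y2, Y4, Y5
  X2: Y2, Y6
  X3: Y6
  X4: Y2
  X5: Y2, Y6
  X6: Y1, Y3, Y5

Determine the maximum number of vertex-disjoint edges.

4

Unit-capacity flow: source→left, listed edges, right→sink; max matching = max flow.
Augmenting path X1→Y2 (+1); matched 1.
Augmenting path X2→Y6 (+1); matched 2.
Augmenting path X6→Y1 (+1); matched 3.
Augmenting path X4→Y2→X1→Y4 (+1); matched 4.
No augmenting path remains; maximum matching = 4.
König certificate: {X1, X6, Y2, Y6} is a vertex cover of size 4 (every listed pair touches it), so no matching can be larger.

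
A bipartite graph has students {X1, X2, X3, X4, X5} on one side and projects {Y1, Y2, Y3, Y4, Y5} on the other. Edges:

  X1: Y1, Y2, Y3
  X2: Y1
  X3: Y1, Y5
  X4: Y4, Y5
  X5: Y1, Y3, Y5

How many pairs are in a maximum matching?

5

Unit-capacity flow: source→left, listed edges, right→sink; max matching = max flow.
Augmenting path X1→Y1 (+1); matched 1.
Augmenting path X3→Y5 (+1); matched 2.
Augmenting path X4→Y4 (+1); matched 3.
Augmenting path X5→Y3 (+1); matched 4.
Augmenting path X2→Y1→X1→Y2 (+1); matched 5.
No augmenting path remains; maximum matching = 5.
König certificate: {X1, X2, X3, X4, X5} is a vertex cover of size 5 (every listed pair touches it), so no matching can be larger.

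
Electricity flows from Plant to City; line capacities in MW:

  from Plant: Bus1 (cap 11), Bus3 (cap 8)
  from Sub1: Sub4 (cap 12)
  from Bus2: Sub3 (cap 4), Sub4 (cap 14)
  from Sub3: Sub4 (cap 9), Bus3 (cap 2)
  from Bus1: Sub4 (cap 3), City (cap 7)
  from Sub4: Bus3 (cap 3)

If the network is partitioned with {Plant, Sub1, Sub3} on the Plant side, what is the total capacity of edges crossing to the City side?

42

Edges leaving {Plant, Sub1, Sub3}: Plant→Bus1 (11), Plant→Bus3 (8), Sub1→Sub4 (12), Sub3→Sub4 (9), Sub3→Bus3 (2).
Cut capacity = 11 + 8 + 12 + 9 + 2 = 42.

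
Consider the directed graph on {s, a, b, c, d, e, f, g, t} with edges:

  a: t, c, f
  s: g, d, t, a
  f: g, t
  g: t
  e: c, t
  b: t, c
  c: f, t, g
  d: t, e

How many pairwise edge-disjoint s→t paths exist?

Assign every edge capacity 1; by Menger, the answer equals the max flow.
Path s→t (+1); total 1.
Path s→a→t (+1); total 2.
Path s→d→t (+1); total 3.
Path s→g→t (+1); total 4.
No residual s→t path; max flow = 4.
Certifying cut of size 4: {s→a, s→d, s→g, s→t}.

4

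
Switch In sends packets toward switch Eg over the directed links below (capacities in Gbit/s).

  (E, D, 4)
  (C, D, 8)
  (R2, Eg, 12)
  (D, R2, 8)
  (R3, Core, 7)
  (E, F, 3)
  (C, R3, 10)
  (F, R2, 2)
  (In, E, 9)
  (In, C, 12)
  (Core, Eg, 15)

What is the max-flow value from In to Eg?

17

Augment In→E→F→R2→Eg: bottleneck 2, flow now 2.
Augment In→E→D→R2→Eg: bottleneck 4, flow now 6.
Augment In→C→R3→Core→Eg: bottleneck 7, flow now 13.
Augment In→C→D→R2→Eg: bottleneck 4, flow now 17.
No augmenting path remains; maximum flow = 17.
In the residual graph, reachable from In: {In, E, C, R3, F, D}.
Min-cut edges: R3→Core (7), F→R2 (2), D→R2 (8); capacity 7 + 2 + 8 = 17.
This cut is saturated, so no flow can exceed 17.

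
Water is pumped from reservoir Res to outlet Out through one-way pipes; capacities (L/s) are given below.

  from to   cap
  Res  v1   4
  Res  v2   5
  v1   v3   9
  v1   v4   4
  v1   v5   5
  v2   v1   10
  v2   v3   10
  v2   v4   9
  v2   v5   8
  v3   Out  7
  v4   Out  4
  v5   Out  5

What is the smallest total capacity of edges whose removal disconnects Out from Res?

9

Augment Res→v1→v3→Out: bottleneck 4, flow now 4.
Augment Res→v2→v3→Out: bottleneck 3, flow now 7.
Augment Res→v2→v4→Out: bottleneck 2, flow now 9.
No augmenting path remains; maximum flow = 9.
By max-flow min-cut, the minimum cut capacity equals the max flow.
In the residual graph, reachable from Res: {Res}.
Min-cut edges: Res→v1 (4), Res→v2 (5); capacity 4 + 5 = 9.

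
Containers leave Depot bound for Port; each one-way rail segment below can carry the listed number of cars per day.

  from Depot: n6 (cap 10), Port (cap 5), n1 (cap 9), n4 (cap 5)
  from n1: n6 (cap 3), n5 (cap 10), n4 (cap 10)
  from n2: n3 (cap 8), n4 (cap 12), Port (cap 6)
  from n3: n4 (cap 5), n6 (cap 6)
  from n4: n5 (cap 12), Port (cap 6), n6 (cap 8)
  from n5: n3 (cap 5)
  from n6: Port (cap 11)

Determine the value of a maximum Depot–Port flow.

Augment Depot→Port: bottleneck 5, flow now 5.
Augment Depot→n4→Port: bottleneck 5, flow now 10.
Augment Depot→n6→Port: bottleneck 10, flow now 20.
Augment Depot→n1→n4→Port: bottleneck 1, flow now 21.
Augment Depot→n1→n6→Port: bottleneck 1, flow now 22.
No augmenting path remains; maximum flow = 22.
In the residual graph, reachable from Depot: {Depot, n1, n3, n4, n5, n6}.
Min-cut edges: Depot→Port (5), n4→Port (6), n6→Port (11); capacity 5 + 6 + 11 = 22.
This cut is saturated, so no flow can exceed 22.

22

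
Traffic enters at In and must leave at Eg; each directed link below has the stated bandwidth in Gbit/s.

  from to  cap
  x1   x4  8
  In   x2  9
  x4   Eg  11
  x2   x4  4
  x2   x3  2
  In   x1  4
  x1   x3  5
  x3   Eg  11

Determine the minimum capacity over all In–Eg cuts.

10

Augment In→x1→x3→Eg: bottleneck 4, flow now 4.
Augment In→x2→x3→Eg: bottleneck 2, flow now 6.
Augment In→x2→x4→Eg: bottleneck 4, flow now 10.
No augmenting path remains; maximum flow = 10.
By max-flow min-cut, the minimum cut capacity equals the max flow.
In the residual graph, reachable from In: {In, x2}.
Min-cut edges: In→x1 (4), x2→x3 (2), x2→x4 (4); capacity 4 + 2 + 4 = 10.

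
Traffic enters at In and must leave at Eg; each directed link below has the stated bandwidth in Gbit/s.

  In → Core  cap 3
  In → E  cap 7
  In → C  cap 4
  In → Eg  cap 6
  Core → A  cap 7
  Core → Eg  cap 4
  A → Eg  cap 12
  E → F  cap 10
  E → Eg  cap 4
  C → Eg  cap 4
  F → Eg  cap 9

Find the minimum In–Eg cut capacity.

20

Augment In→Eg: bottleneck 6, flow now 6.
Augment In→Core→Eg: bottleneck 3, flow now 9.
Augment In→E→Eg: bottleneck 4, flow now 13.
Augment In→C→Eg: bottleneck 4, flow now 17.
Augment In→E→F→Eg: bottleneck 3, flow now 20.
No augmenting path remains; maximum flow = 20.
By max-flow min-cut, the minimum cut capacity equals the max flow.
In the residual graph, reachable from In: {In}.
Min-cut edges: In→Core (3), In→E (7), In→C (4), In→Eg (6); capacity 3 + 7 + 4 + 6 = 20.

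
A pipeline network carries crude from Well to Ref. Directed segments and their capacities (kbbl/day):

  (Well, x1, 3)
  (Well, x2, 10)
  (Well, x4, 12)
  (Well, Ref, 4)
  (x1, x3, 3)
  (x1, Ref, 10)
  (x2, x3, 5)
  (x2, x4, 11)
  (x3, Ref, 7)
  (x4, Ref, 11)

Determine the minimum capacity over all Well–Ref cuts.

23

Augment Well→Ref: bottleneck 4, flow now 4.
Augment Well→x1→Ref: bottleneck 3, flow now 7.
Augment Well→x4→Ref: bottleneck 11, flow now 18.
Augment Well→x2→x3→Ref: bottleneck 5, flow now 23.
No augmenting path remains; maximum flow = 23.
By max-flow min-cut, the minimum cut capacity equals the max flow.
In the residual graph, reachable from Well: {Well, x2, x4}.
Min-cut edges: Well→x1 (3), Well→Ref (4), x2→x3 (5), x4→Ref (11); capacity 3 + 4 + 5 + 11 = 23.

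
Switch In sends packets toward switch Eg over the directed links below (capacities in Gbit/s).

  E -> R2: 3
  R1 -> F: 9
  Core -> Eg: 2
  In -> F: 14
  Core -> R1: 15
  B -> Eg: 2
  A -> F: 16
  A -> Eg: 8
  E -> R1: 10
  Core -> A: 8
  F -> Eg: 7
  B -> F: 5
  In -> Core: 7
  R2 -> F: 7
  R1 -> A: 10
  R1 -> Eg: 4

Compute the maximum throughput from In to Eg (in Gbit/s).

Augment In→Core→Eg: bottleneck 2, flow now 2.
Augment In→F→Eg: bottleneck 7, flow now 9.
Augment In→Core→R1→Eg: bottleneck 4, flow now 13.
Augment In→Core→A→Eg: bottleneck 1, flow now 14.
No augmenting path remains; maximum flow = 14.
In the residual graph, reachable from In: {In, F}.
Min-cut edges: In→Core (7), F→Eg (7); capacity 7 + 7 = 14.
This cut is saturated, so no flow can exceed 14.

14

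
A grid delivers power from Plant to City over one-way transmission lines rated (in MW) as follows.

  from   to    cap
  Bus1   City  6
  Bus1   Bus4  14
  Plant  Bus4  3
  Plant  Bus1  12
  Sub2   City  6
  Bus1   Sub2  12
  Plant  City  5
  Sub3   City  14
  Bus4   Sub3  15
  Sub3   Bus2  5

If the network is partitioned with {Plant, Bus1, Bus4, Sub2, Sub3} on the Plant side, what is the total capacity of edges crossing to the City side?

36

Edges leaving {Plant, Bus1, Bus4, Sub2, Sub3}: Plant→City (5), Bus1→City (6), Sub2→City (6), Sub3→Bus2 (5), Sub3→City (14).
Cut capacity = 5 + 6 + 6 + 5 + 14 = 36.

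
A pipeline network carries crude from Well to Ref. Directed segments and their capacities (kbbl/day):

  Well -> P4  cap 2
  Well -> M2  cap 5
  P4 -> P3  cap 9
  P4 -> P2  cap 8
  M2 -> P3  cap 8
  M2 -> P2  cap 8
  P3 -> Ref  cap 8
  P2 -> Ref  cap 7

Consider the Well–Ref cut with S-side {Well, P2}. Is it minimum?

No — its capacity is 14, but the minimum cut has capacity 7.

Given cut capacity: 2 + 5 + 7 = 14.
Augment Well→P4→P3→Ref: bottleneck 2, flow now 2.
Augment Well→M2→P3→Ref: bottleneck 5, flow now 7.
No augmenting path remains; maximum flow = 7.
In the residual graph, reachable from Well: {Well}.
Min-cut edges: Well→P4 (2), Well→M2 (5); capacity 2 + 5 = 7.
Cut capacity 14 exceeds the max flow 7, so it is not minimum.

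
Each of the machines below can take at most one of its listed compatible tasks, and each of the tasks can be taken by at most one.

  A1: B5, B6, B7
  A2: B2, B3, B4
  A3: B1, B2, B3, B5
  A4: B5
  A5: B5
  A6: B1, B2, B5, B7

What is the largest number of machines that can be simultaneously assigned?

5

Unit-capacity flow: source→left, listed edges, right→sink; max matching = max flow.
Augmenting path A1→B5 (+1); matched 1.
Augmenting path A2→B2 (+1); matched 2.
Augmenting path A3→B1 (+1); matched 3.
Augmenting path A6→B7 (+1); matched 4.
Augmenting path A4→B5→A1→B6 (+1); matched 5.
No augmenting path remains; maximum matching = 5.
König certificate: {A1, A2, A3, A6, B5} is a vertex cover of size 5 (every listed pair touches it), so no matching can be larger.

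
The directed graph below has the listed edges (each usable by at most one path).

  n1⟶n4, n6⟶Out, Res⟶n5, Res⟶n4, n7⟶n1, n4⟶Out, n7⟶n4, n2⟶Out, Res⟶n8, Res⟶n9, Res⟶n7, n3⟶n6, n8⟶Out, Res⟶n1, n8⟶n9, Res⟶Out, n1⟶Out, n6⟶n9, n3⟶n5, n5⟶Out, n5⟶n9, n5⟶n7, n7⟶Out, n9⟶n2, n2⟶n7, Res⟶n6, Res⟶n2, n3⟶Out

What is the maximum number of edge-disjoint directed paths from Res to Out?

8

Assign every edge capacity 1; by Menger, the answer equals the max flow.
Path Res→Out (+1); total 1.
Path Res→n1→Out (+1); total 2.
Path Res→n2→Out (+1); total 3.
Path Res→n4→Out (+1); total 4.
Path Res→n5→Out (+1); total 5.
Path Res→n6→Out (+1); total 6.
Path Res→n7→Out (+1); total 7.
Path Res→n8→Out (+1); total 8.
No residual Res→Out path; max flow = 8.
Certifying cut of size 8: {Res→Out, Res→n5, Res→n6, Res→n8, n1→Out, n2→Out, n4→Out, n7→Out}.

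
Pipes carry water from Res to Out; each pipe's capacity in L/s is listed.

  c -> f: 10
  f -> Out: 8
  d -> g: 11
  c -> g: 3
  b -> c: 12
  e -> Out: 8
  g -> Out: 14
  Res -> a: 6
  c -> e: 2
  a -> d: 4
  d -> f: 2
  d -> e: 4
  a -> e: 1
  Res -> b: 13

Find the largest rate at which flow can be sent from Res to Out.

Augment Res→a→e→Out: bottleneck 1, flow now 1.
Augment Res→a→d→e→Out: bottleneck 4, flow now 5.
Augment Res→b→c→e→Out: bottleneck 2, flow now 7.
Augment Res→b→c→f→Out: bottleneck 8, flow now 15.
Augment Res→b→c→g→Out: bottleneck 2, flow now 17.
No augmenting path remains; maximum flow = 17.
In the residual graph, reachable from Res: {Res, a, b}.
Min-cut edges: a→d (4), a→e (1), b→c (12); capacity 4 + 1 + 12 = 17.
This cut is saturated, so no flow can exceed 17.

17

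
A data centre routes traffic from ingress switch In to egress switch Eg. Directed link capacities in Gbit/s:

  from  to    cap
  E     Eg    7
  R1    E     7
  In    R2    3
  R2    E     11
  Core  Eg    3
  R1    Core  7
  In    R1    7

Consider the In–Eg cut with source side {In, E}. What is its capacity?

17

Edges leaving {In, E}: In→R1 (7), In→R2 (3), E→Eg (7).
Cut capacity = 7 + 3 + 7 = 17.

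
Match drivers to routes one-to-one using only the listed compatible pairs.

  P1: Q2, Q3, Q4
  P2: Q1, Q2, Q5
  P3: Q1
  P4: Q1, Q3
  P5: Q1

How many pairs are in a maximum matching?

4

Unit-capacity flow: source→left, listed edges, right→sink; max matching = max flow.
Augmenting path P1→Q2 (+1); matched 1.
Augmenting path P2→Q1 (+1); matched 2.
Augmenting path P4→Q3 (+1); matched 3.
Augmenting path P3→Q1→P2→Q5 (+1); matched 4.
No augmenting path remains; maximum matching = 4.
König certificate: {P1, P2, P4, Q1} is a vertex cover of size 4 (every listed pair touches it), so no matching can be larger.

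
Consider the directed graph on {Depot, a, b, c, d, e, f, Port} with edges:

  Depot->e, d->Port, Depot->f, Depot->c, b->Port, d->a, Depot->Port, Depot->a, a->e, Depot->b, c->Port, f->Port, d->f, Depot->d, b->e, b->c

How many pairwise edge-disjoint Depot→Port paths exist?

5

Assign every edge capacity 1; by Menger, the answer equals the max flow.
Path Depot→Port (+1); total 1.
Path Depot→b→Port (+1); total 2.
Path Depot→c→Port (+1); total 3.
Path Depot→d→Port (+1); total 4.
Path Depot→f→Port (+1); total 5.
No residual Depot→Port path; max flow = 5.
Certifying cut of size 5: {Depot→Port, Depot→b, Depot→c, Depot→d, Depot→f}.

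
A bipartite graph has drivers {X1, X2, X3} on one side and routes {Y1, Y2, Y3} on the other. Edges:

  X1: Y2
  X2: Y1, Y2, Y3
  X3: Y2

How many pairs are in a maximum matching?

Unit-capacity flow: source→left, listed edges, right→sink; max matching = max flow.
Augmenting path X1→Y2 (+1); matched 1.
Augmenting path X2→Y1 (+1); matched 2.
No augmenting path remains; maximum matching = 2.
König certificate: {X2, Y2} is a vertex cover of size 2 (every listed pair touches it), so no matching can be larger.

2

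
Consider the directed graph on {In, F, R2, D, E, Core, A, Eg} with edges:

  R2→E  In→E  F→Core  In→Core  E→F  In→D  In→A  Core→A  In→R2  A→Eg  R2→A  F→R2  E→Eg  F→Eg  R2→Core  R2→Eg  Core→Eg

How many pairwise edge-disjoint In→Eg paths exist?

4

Assign every edge capacity 1; by Menger, the answer equals the max flow.
Path In→R2→Eg (+1); total 1.
Path In→E→Eg (+1); total 2.
Path In→Core→Eg (+1); total 3.
Path In→A→Eg (+1); total 4.
No residual In→Eg path; max flow = 4.
Certifying cut of size 4: {In→A, In→Core, In→E, In→R2}.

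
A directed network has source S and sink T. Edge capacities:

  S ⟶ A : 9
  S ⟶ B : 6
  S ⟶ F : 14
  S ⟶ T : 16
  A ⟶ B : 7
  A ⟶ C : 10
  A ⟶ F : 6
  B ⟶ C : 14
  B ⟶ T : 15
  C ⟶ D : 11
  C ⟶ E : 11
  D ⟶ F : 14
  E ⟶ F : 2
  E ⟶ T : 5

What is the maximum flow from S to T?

31

Augment S→T: bottleneck 16, flow now 16.
Augment S→B→T: bottleneck 6, flow now 22.
Augment S→A→B→T: bottleneck 7, flow now 29.
Augment S→A→C→E→T: bottleneck 2, flow now 31.
No augmenting path remains; maximum flow = 31.
In the residual graph, reachable from S: {S, F}.
Min-cut edges: S→A (9), S→B (6), S→T (16); capacity 9 + 6 + 16 = 31.
This cut is saturated, so no flow can exceed 31.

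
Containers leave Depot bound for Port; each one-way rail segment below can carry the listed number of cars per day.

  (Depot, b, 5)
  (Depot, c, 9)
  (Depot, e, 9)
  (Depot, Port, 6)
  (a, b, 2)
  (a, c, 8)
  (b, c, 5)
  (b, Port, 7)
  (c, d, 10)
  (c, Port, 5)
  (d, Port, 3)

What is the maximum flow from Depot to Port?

19

Augment Depot→Port: bottleneck 6, flow now 6.
Augment Depot→b→Port: bottleneck 5, flow now 11.
Augment Depot→c→Port: bottleneck 5, flow now 16.
Augment Depot→c→d→Port: bottleneck 3, flow now 19.
No augmenting path remains; maximum flow = 19.
In the residual graph, reachable from Depot: {Depot, c, d, e}.
Min-cut edges: Depot→b (5), Depot→Port (6), c→Port (5), d→Port (3); capacity 5 + 6 + 5 + 3 = 19.
This cut is saturated, so no flow can exceed 19.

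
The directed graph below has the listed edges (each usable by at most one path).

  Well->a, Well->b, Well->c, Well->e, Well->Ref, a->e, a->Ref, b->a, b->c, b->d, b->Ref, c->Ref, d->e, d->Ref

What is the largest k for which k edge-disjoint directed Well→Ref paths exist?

Assign every edge capacity 1; by Menger, the answer equals the max flow.
Path Well→Ref (+1); total 1.
Path Well→a→Ref (+1); total 2.
Path Well→b→Ref (+1); total 3.
Path Well→c→Ref (+1); total 4.
No residual Well→Ref path; max flow = 4.
Certifying cut of size 4: {Well→Ref, Well→a, Well→b, Well→c}.

4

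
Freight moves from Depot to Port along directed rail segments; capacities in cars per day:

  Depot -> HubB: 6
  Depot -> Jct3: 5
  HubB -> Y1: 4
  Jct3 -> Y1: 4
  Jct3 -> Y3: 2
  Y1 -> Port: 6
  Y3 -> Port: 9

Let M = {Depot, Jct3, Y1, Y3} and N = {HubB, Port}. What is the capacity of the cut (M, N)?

Edges leaving {Depot, Jct3, Y1, Y3}: Depot→HubB (6), Y1→Port (6), Y3→Port (9).
Cut capacity = 6 + 6 + 9 = 21.

21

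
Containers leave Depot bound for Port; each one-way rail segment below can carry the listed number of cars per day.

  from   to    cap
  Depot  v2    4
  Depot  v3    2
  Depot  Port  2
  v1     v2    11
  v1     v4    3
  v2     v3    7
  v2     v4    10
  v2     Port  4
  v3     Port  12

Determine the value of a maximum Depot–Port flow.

Augment Depot→Port: bottleneck 2, flow now 2.
Augment Depot→v2→Port: bottleneck 4, flow now 6.
Augment Depot→v3→Port: bottleneck 2, flow now 8.
No augmenting path remains; maximum flow = 8.
In the residual graph, reachable from Depot: {Depot}.
Min-cut edges: Depot→v2 (4), Depot→v3 (2), Depot→Port (2); capacity 4 + 2 + 2 = 8.
This cut is saturated, so no flow can exceed 8.

8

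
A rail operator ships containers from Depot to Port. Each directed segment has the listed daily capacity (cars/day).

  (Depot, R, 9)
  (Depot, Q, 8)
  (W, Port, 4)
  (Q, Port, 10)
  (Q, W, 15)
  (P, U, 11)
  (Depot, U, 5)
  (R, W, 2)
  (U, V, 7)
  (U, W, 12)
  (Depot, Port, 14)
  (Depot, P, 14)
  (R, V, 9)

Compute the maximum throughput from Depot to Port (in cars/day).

26

Augment Depot→Port: bottleneck 14, flow now 14.
Augment Depot→Q→Port: bottleneck 8, flow now 22.
Augment Depot→R→W→Port: bottleneck 2, flow now 24.
Augment Depot→U→W→Port: bottleneck 2, flow now 26.
No augmenting path remains; maximum flow = 26.
In the residual graph, reachable from Depot: {Depot, P, R, U, V, W}.
Min-cut edges: Depot→Q (8), Depot→Port (14), W→Port (4); capacity 8 + 14 + 4 = 26.
This cut is saturated, so no flow can exceed 26.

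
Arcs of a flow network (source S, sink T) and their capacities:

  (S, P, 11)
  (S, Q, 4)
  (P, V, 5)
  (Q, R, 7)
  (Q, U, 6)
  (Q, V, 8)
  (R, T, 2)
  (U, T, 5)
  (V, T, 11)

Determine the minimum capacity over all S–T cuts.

9

Augment S→P→V→T: bottleneck 5, flow now 5.
Augment S→Q→R→T: bottleneck 2, flow now 7.
Augment S→Q→U→T: bottleneck 2, flow now 9.
No augmenting path remains; maximum flow = 9.
By max-flow min-cut, the minimum cut capacity equals the max flow.
In the residual graph, reachable from S: {S, P}.
Min-cut edges: S→Q (4), P→V (5); capacity 4 + 5 = 9.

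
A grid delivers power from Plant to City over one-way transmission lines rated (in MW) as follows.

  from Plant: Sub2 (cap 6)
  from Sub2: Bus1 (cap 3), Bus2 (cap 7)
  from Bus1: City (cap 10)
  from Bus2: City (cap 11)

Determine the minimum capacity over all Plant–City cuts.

6

Augment Plant→Sub2→Bus1→City: bottleneck 3, flow now 3.
Augment Plant→Sub2→Bus2→City: bottleneck 3, flow now 6.
No augmenting path remains; maximum flow = 6.
By max-flow min-cut, the minimum cut capacity equals the max flow.
In the residual graph, reachable from Plant: {Plant}.
Min-cut edges: Plant→Sub2 (6); capacity 6 = 6.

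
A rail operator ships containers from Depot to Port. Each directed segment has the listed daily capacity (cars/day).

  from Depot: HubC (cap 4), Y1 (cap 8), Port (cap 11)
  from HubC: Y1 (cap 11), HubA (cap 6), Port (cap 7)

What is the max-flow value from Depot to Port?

15

Augment Depot→Port: bottleneck 11, flow now 11.
Augment Depot→HubC→Port: bottleneck 4, flow now 15.
No augmenting path remains; maximum flow = 15.
In the residual graph, reachable from Depot: {Depot, Y1}.
Min-cut edges: Depot→HubC (4), Depot→Port (11); capacity 4 + 11 = 15.
This cut is saturated, so no flow can exceed 15.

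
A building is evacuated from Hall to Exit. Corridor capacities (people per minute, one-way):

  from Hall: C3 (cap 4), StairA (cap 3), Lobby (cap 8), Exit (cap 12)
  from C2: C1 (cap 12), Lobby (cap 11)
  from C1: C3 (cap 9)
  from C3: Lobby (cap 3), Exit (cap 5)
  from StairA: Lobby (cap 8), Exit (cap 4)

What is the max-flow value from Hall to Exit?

Augment Hall→Exit: bottleneck 12, flow now 12.
Augment Hall→C3→Exit: bottleneck 4, flow now 16.
Augment Hall→StairA→Exit: bottleneck 3, flow now 19.
No augmenting path remains; maximum flow = 19.
In the residual graph, reachable from Hall: {Hall, Lobby}.
Min-cut edges: Hall→C3 (4), Hall→StairA (3), Hall→Exit (12); capacity 4 + 3 + 12 = 19.
This cut is saturated, so no flow can exceed 19.

19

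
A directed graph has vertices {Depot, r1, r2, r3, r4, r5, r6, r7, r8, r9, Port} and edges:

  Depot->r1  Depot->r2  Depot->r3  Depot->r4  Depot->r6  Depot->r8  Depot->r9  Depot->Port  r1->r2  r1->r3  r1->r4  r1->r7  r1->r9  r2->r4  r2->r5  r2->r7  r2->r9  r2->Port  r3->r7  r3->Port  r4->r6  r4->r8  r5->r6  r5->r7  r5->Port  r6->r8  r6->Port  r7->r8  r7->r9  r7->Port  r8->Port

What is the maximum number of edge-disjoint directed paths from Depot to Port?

Assign every edge capacity 1; by Menger, the answer equals the max flow.
Path Depot→Port (+1); total 1.
Path Depot→r2→Port (+1); total 2.
Path Depot→r3→Port (+1); total 3.
Path Depot→r6→Port (+1); total 4.
Path Depot→r8→Port (+1); total 5.
Path Depot→r1→r7→Port (+1); total 6.
No residual Depot→Port path; max flow = 6.
Certifying cut of size 6: {Depot→Port, Depot→r1, Depot→r2, Depot→r3, r6→Port, r8→Port}.

6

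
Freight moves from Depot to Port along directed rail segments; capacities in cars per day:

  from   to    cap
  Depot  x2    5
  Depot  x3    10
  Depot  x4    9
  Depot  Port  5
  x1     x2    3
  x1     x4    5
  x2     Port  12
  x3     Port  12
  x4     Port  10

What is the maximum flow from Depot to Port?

Augment Depot→Port: bottleneck 5, flow now 5.
Augment Depot→x2→Port: bottleneck 5, flow now 10.
Augment Depot→x3→Port: bottleneck 10, flow now 20.
Augment Depot→x4→Port: bottleneck 9, flow now 29.
No augmenting path remains; maximum flow = 29.
In the residual graph, reachable from Depot: {Depot}.
Min-cut edges: Depot→x2 (5), Depot→x3 (10), Depot→x4 (9), Depot→Port (5); capacity 5 + 10 + 9 + 5 = 29.
This cut is saturated, so no flow can exceed 29.

29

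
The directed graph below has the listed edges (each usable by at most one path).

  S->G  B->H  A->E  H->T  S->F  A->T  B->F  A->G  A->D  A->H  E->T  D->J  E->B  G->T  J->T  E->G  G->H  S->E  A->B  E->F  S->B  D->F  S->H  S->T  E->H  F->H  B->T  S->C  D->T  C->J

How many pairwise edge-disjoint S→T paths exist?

Assign every edge capacity 1; by Menger, the answer equals the max flow.
Path S→T (+1); total 1.
Path S→B→T (+1); total 2.
Path S→E→T (+1); total 3.
Path S→G→T (+1); total 4.
Path S→H→T (+1); total 5.
Path S→C→J→T (+1); total 6.
No residual S→T path; max flow = 6.
Certifying cut of size 6: {H→T, S→B, S→C, S→E, S→G, S→T}.

6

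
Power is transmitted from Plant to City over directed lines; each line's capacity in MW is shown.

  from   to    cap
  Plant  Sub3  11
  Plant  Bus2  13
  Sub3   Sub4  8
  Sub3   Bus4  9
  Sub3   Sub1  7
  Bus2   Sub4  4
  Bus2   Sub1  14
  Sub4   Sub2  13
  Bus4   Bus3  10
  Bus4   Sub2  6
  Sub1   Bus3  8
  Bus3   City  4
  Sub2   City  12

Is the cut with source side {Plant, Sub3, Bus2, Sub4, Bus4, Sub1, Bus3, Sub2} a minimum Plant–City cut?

Given cut capacity: 4 + 12 = 16.
Augment Plant→Sub3→Sub4→Sub2→City: bottleneck 8, flow now 8.
Augment Plant→Sub3→Bus4→Bus3→City: bottleneck 3, flow now 11.
Augment Plant→Bus2→Sub4→Sub2→City: bottleneck 4, flow now 15.
Augment Plant→Bus2→Sub1→Bus3→City: bottleneck 1, flow now 16.
No augmenting path remains; maximum flow = 16.
Cut capacity 16 equals the max flow, so it is a minimum cut.

Yes — it is a minimum cut (capacity 16).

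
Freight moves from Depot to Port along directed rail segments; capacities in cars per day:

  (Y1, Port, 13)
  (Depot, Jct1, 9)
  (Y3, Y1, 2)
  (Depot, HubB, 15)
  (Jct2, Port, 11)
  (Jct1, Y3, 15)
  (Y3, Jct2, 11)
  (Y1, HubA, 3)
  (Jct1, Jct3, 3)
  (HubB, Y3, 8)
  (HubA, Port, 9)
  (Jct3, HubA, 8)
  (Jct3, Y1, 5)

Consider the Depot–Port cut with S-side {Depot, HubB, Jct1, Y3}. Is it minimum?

Yes — it is a minimum cut (capacity 16).

Given cut capacity: 3 + 2 + 11 = 16.
Augment Depot→HubB→Y3→Y1→Port: bottleneck 2, flow now 2.
Augment Depot→HubB→Y3→Jct2→Port: bottleneck 6, flow now 8.
Augment Depot→Jct1→Jct3→Y1→Port: bottleneck 3, flow now 11.
Augment Depot→Jct1→Y3→Jct2→Port: bottleneck 5, flow now 16.
No augmenting path remains; maximum flow = 16.
Cut capacity 16 equals the max flow, so it is a minimum cut.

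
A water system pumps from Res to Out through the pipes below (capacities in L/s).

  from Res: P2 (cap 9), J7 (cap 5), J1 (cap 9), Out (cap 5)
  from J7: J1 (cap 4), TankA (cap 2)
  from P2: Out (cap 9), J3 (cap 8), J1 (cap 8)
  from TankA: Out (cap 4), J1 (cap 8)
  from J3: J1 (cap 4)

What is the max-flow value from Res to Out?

Augment Res→Out: bottleneck 5, flow now 5.
Augment Res→P2→Out: bottleneck 9, flow now 14.
Augment Res→J7→TankA→Out: bottleneck 2, flow now 16.
No augmenting path remains; maximum flow = 16.
In the residual graph, reachable from Res: {Res, J7, J1}.
Min-cut edges: Res→P2 (9), Res→Out (5), J7→TankA (2); capacity 9 + 5 + 2 = 16.
This cut is saturated, so no flow can exceed 16.

16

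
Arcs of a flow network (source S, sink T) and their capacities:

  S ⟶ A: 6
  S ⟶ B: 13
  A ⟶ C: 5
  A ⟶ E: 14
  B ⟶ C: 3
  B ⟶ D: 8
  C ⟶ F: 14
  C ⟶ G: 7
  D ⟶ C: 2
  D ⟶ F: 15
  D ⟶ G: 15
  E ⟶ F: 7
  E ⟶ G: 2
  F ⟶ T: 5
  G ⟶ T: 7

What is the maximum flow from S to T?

Augment S→A→C→F→T: bottleneck 5, flow now 5.
Augment S→A→E→G→T: bottleneck 1, flow now 6.
Augment S→B→C→G→T: bottleneck 3, flow now 9.
Augment S→B→D→G→T: bottleneck 3, flow now 12.
No augmenting path remains; maximum flow = 12.
In the residual graph, reachable from S: {S, A, B, C, D, E, F, G}.
Min-cut edges: F→T (5), G→T (7); capacity 5 + 7 = 12.
This cut is saturated, so no flow can exceed 12.

12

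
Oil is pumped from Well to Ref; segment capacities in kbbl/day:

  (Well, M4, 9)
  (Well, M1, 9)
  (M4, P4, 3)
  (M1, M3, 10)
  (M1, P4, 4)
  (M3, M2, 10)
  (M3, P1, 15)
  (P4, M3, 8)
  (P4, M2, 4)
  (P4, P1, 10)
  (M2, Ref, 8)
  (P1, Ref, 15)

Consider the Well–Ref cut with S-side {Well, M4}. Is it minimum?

Given cut capacity: 9 + 3 = 12.
Augment Well→M4→P4→M2→Ref: bottleneck 3, flow now 3.
Augment Well→M1→M3→M2→Ref: bottleneck 5, flow now 8.
Augment Well→M1→M3→P1→Ref: bottleneck 4, flow now 12.
No augmenting path remains; maximum flow = 12.
Cut capacity 12 equals the max flow, so it is a minimum cut.

Yes — it is a minimum cut (capacity 12).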